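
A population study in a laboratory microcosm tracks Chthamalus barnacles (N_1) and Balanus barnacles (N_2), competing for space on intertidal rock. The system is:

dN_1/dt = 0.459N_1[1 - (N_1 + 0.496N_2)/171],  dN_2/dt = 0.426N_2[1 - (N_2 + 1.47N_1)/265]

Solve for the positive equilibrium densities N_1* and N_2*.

N_1* ≈ 146, N_2* ≈ 50.3

Setting both brackets to zero gives the nullclines N_1 + 0.496N_2 = 171 and 1.47N_1 + N_2 = 265.
Substituting N_2 = 265 - 1.47N_1 into the first: N_1(1 - 0.496·1.47) = 171 - 0.496·265.
So N_1* = 39.6/0.271 = 146, and then N_2* = 265 - 1.47·146 = 50.3.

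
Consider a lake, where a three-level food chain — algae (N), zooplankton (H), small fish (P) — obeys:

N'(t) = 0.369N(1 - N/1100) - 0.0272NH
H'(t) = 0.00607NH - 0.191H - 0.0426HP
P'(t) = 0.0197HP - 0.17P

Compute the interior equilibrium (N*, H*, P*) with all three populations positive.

N* ≈ 400, H* ≈ 8.63, P* ≈ 52.6

From dP/dt = 0: 0.0197H* = 0.17, so H* = 8.63.
From dN/dt = 0: 0.369(1 - N*/1100) = 0.0272·8.63, giving N* = 1100·(1 - 0.636) = 400.
From dH/dt = 0: 0.00607·400 - 0.191 = 0.0426P*, so P* = 2.24/0.0426 = 52.6.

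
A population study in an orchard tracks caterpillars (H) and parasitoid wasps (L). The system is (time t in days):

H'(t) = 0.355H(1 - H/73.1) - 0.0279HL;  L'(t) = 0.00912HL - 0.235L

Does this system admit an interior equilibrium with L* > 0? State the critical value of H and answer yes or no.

The predator equation gives dL/dt > 0 only when H > 0.235/0.00912 = 25.8.
Without the predator, H → K = 73.1. Since 73.1 > 25.8, the predator can invade and persist.

Threshold H = 25.8; K > 25.8, so yes, the predator persists.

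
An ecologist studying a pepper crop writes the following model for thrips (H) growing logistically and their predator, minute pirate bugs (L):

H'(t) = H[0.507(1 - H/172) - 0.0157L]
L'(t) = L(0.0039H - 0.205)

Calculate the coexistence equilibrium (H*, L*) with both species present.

From dL/dt = 0 with L > 0: 0.0039H* = 0.205, so H* = 52.6.
Substitute into dH/dt = 0: 0.507(1 - 52.6/172) = 0.0157L*.
The bracket is 0.694, giving L* = 0.352/0.0157 = 22.4.

H* ≈ 52.6, L* ≈ 22.4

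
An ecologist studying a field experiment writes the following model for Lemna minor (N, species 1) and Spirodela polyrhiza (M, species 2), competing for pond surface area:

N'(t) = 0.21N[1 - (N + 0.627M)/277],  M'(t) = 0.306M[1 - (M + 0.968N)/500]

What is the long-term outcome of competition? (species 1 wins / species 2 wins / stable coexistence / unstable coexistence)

species 2 excludes species 1

Compare the nullcline intercepts: K1/α12 = 277/0.627 = 442 < K2 = 500; K2/α21 = 500/0.968 = 517 > K1 = 277.
Since the inequalities point opposite ways, species 2 can invade but species 1 cannot.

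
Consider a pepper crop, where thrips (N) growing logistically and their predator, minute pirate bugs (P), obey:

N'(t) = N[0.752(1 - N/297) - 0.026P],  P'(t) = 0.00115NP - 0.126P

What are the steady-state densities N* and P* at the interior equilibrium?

N* ≈ 110, P* ≈ 18.3

From dP/dt = 0 with P > 0: 0.00115N* = 0.126, so N* = 110.
Substitute into dN/dt = 0: 0.752(1 - 110/297) = 0.026P*.
The bracket is 0.631, giving P* = 0.475/0.026 = 18.3.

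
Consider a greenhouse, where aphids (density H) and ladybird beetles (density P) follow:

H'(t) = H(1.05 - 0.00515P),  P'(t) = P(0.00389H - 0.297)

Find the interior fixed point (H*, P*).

Set dP/dt = 0 with P > 0: 0.00389H - 0.297 = 0, so H* = 0.297/0.00389 = 76.3.
Set dH/dt = 0 with H > 0: 1.05 - 0.00515P = 0, so P* = 1.05/0.00515 = 204.

H* ≈ 76.3, P* ≈ 204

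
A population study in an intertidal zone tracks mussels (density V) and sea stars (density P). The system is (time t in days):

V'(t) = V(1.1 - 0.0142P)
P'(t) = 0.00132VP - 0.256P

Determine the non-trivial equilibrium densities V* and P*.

Set dP/dt = 0 with P > 0: 0.00132V - 0.256 = 0, so V* = 0.256/0.00132 = 194.
Set dV/dt = 0 with V > 0: 1.1 - 0.0142P = 0, so P* = 1.1/0.0142 = 77.5.

V* ≈ 194, P* ≈ 77.5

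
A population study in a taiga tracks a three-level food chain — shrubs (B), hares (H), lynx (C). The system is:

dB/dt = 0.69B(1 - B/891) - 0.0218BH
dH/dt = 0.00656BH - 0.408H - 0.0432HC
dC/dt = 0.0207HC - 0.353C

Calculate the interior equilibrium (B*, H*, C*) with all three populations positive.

From dC/dt = 0: 0.0207H* = 0.353, so H* = 17.1.
From dB/dt = 0: 0.69(1 - B*/891) = 0.0218·17.1, giving B* = 891·(1 - 0.539) = 411.
From dH/dt = 0: 0.00656·411 - 0.408 = 0.0432C*, so C* = 2.29/0.0432 = 53.

B* ≈ 411, H* ≈ 17.1, C* ≈ 53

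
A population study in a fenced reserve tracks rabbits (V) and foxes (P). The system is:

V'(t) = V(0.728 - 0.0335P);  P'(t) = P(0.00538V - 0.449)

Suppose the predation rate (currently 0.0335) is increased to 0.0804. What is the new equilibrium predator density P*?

P* ≈ 9.05

At the interior fixed point, setting dV/dt = 0 with V > 0 fixes P* = (prey growth rate)/(VP coefficient) — independent of the other coefficients.
With the change, P* = 0.728/0.0804 = 9.05; it falls from 21.7.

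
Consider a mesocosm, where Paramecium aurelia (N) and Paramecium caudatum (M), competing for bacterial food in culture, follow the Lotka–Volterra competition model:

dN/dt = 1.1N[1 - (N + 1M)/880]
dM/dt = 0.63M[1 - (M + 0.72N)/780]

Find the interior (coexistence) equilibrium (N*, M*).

N* ≈ 357, M* ≈ 523

Setting both brackets to zero gives the nullclines N + 1M = 880 and 0.72N + M = 780.
Substituting M = 780 - 0.72N into the first: N(1 - 1·0.72) = 880 - 1·780.
So N* = 100/0.28 = 357, and then M* = 780 - 0.72·357 = 523.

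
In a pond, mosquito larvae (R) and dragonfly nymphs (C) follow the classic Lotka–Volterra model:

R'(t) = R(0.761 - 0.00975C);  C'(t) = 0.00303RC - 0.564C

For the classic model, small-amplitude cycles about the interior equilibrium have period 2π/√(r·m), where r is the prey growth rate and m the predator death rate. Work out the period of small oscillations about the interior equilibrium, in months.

T ≈ 9.59 months

Here r = 0.761 and m = 0.564, so r·m = 0.429.
ω = √0.429 = 0.655 per month, hence T = 2π/ω ≈ 9.59 months.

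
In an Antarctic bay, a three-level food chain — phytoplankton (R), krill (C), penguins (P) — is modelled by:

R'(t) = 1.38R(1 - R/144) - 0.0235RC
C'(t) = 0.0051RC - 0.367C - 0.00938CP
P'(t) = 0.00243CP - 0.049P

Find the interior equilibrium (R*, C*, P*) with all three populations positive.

From dP/dt = 0: 0.00243C* = 0.049, so C* = 20.2.
From dR/dt = 0: 1.38(1 - R*/144) = 0.0235·20.2, giving R* = 144·(1 - 0.343) = 94.6.
From dC/dt = 0: 0.0051·94.6 - 0.367 = 0.00938P*, so P* = 0.115/0.00938 = 12.3.

R* ≈ 94.6, C* ≈ 20.2, P* ≈ 12.3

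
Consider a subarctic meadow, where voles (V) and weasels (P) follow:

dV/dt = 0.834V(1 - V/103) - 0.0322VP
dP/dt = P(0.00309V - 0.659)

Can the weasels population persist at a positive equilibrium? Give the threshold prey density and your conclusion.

The predator equation gives dP/dt > 0 only when V > 0.659/0.00309 = 213.
Without the predator, V → K = 103. Since 103 < 213, the predator cannot invade.

Threshold V = 213; K < 213, so no, the predator goes extinct.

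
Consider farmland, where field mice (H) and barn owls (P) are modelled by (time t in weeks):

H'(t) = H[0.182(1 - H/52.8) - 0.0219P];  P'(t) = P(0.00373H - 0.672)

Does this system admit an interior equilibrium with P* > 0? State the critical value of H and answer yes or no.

The predator equation gives dP/dt > 0 only when H > 0.672/0.00373 = 180.
Without the predator, H → K = 52.8. Since 52.8 < 180, the predator cannot invade.

Threshold H = 180; K < 180, so no, the predator goes extinct.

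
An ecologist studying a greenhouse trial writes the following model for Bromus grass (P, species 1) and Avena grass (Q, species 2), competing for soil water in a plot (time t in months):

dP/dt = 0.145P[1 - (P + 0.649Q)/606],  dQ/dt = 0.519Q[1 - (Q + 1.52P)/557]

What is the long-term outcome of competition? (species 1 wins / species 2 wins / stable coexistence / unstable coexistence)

Compare the nullcline intercepts: K1/α12 = 606/0.649 = 934 > K2 = 557; K2/α21 = 557/1.52 = 366 < K1 = 606.
Since the inequalities point opposite ways, species 1 can invade but species 2 cannot.

species 1 excludes species 2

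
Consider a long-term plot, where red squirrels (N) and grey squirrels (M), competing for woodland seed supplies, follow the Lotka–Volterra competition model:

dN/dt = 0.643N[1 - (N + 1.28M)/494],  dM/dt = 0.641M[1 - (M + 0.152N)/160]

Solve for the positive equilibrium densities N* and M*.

Setting both brackets to zero gives the nullclines N + 1.28M = 494 and 0.152N + M = 160.
Substituting M = 160 - 0.152N into the first: N(1 - 1.28·0.152) = 494 - 1.28·160.
So N* = 289/0.805 = 359, and then M* = 160 - 0.152·359 = 105.

N* ≈ 359, M* ≈ 105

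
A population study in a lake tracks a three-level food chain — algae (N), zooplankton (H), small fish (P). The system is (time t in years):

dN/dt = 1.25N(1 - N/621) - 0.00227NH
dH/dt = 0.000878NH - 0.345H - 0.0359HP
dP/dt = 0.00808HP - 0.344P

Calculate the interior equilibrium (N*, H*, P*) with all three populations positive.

From dP/dt = 0: 0.00808H* = 0.344, so H* = 42.6.
From dN/dt = 0: 1.25(1 - N*/621) = 0.00227·42.6, giving N* = 621·(1 - 0.0773) = 573.
From dH/dt = 0: 0.000878·573 - 0.345 = 0.0359P*, so P* = 0.158/0.0359 = 4.4.

N* ≈ 573, H* ≈ 42.6, P* ≈ 4.4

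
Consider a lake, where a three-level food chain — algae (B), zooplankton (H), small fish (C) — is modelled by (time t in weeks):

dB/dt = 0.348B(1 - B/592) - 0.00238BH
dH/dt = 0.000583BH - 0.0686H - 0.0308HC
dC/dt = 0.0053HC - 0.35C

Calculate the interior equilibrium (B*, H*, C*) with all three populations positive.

B* ≈ 325, H* ≈ 66, C* ≈ 3.92

From dC/dt = 0: 0.0053H* = 0.35, so H* = 66.
From dB/dt = 0: 0.348(1 - B*/592) = 0.00238·66, giving B* = 592·(1 - 0.452) = 325.
From dH/dt = 0: 0.000583·325 - 0.0686 = 0.0308C*, so C* = 0.121/0.0308 = 3.92.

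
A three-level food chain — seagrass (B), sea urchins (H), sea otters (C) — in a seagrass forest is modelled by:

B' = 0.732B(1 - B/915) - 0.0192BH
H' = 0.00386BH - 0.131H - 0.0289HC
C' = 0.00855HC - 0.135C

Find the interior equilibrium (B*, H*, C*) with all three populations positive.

From dC/dt = 0: 0.00855H* = 0.135, so H* = 15.8.
From dB/dt = 0: 0.732(1 - B*/915) = 0.0192·15.8, giving B* = 915·(1 - 0.414) = 536.
From dH/dt = 0: 0.00386·536 - 0.131 = 0.0289C*, so C* = 1.94/0.0289 = 67.1.

B* ≈ 536, H* ≈ 15.8, C* ≈ 67.1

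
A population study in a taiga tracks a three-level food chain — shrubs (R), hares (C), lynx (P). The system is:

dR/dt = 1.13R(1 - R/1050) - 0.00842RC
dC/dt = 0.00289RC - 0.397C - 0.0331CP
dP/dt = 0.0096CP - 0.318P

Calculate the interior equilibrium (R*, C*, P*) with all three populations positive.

From dP/dt = 0: 0.0096C* = 0.318, so C* = 33.1.
From dR/dt = 0: 1.13(1 - R*/1050) = 0.00842·33.1, giving R* = 1050·(1 - 0.247) = 791.
From dC/dt = 0: 0.00289·791 - 0.397 = 0.0331P*, so P* = 1.89/0.0331 = 57.1.

R* ≈ 791, C* ≈ 33.1, P* ≈ 57.1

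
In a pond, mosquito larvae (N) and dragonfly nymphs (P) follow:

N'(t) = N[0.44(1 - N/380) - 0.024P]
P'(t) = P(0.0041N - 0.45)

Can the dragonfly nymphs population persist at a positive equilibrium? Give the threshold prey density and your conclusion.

Threshold N = 110; K > 110, so yes, the predator persists.

The predator equation gives dP/dt > 0 only when N > 0.45/0.0041 = 110.
Without the predator, N → K = 380. Since 380 > 110, the predator can invade and persist.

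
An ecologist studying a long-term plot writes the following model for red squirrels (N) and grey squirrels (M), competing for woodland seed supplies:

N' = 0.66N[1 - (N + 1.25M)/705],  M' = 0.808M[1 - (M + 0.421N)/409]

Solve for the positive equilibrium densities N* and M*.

Setting both brackets to zero gives the nullclines N + 1.25M = 705 and 0.421N + M = 409.
Substituting M = 409 - 0.421N into the first: N(1 - 1.25·0.421) = 705 - 1.25·409.
So N* = 194/0.474 = 409, and then M* = 409 - 0.421·409 = 237.

N* ≈ 409, M* ≈ 237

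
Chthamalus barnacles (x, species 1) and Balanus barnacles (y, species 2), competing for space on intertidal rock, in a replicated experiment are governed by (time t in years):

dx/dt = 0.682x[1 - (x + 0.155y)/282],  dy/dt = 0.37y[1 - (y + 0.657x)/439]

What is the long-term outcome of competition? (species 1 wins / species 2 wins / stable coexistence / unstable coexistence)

stable coexistence

Compare the nullcline intercepts: K1/α12 = 282/0.155 = 1820 > K2 = 439; K2/α21 = 439/0.657 = 668 > K1 = 282.
Since both inequalities hold, each species can invade when rare, so the interior equilibrium is stable.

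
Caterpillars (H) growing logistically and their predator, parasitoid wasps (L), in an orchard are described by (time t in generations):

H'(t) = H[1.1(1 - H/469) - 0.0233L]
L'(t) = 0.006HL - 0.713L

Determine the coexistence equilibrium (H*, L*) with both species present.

H* ≈ 119, L* ≈ 35.2

From dL/dt = 0 with L > 0: 0.006H* = 0.713, so H* = 119.
Substitute into dH/dt = 0: 1.1(1 - 119/469) = 0.0233L*.
The bracket is 0.747, giving L* = 0.821/0.0233 = 35.2.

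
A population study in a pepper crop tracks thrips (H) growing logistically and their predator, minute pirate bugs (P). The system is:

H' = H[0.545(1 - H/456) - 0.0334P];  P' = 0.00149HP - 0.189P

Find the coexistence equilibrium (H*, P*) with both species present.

H* ≈ 127, P* ≈ 11.8

From dP/dt = 0 with P > 0: 0.00149H* = 0.189, so H* = 127.
Substitute into dH/dt = 0: 0.545(1 - 127/456) = 0.0334P*.
The bracket is 0.722, giving P* = 0.393/0.0334 = 11.8.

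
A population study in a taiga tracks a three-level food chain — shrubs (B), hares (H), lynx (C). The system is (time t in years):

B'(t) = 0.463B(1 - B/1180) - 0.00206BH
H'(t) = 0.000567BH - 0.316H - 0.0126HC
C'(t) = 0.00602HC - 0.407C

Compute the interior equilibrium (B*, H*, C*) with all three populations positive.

B* ≈ 825, H* ≈ 67.6, C* ≈ 12

From dC/dt = 0: 0.00602H* = 0.407, so H* = 67.6.
From dB/dt = 0: 0.463(1 - B*/1180) = 0.00206·67.6, giving B* = 1180·(1 - 0.301) = 825.
From dH/dt = 0: 0.000567·825 - 0.316 = 0.0126C*, so C* = 0.152/0.0126 = 12.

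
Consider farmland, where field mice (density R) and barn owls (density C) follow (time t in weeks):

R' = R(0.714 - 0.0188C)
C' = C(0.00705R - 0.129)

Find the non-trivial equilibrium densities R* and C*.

R* ≈ 18.3, C* ≈ 38

Set dC/dt = 0 with C > 0: 0.00705R - 0.129 = 0, so R* = 0.129/0.00705 = 18.3.
Set dR/dt = 0 with R > 0: 0.714 - 0.0188C = 0, so C* = 0.714/0.0188 = 38.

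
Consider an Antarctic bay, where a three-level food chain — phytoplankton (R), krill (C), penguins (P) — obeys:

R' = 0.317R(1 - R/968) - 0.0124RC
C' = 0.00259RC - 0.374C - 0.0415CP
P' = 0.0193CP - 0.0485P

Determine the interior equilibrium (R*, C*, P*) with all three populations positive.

R* ≈ 873, C* ≈ 2.51, P* ≈ 45.5

From dP/dt = 0: 0.0193C* = 0.0485, so C* = 2.51.
From dR/dt = 0: 0.317(1 - R*/968) = 0.0124·2.51, giving R* = 968·(1 - 0.0983) = 873.
From dC/dt = 0: 0.00259·873 - 0.374 = 0.0415P*, so P* = 1.89/0.0415 = 45.5.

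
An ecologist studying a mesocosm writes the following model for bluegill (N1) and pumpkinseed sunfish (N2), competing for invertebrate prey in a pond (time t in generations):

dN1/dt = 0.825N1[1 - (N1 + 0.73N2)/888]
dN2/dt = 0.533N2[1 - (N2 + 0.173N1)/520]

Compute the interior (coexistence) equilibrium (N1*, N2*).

N1* ≈ 582, N2* ≈ 419

Setting both brackets to zero gives the nullclines N1 + 0.73N2 = 888 and 0.173N1 + N2 = 520.
Substituting N2 = 520 - 0.173N1 into the first: N1(1 - 0.73·0.173) = 888 - 0.73·520.
So N1* = 508/0.874 = 582, and then N2* = 520 - 0.173·582 = 419.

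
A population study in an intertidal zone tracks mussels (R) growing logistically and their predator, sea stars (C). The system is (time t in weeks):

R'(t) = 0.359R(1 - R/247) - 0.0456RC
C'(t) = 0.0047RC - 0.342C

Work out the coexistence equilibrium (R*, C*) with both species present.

From dC/dt = 0 with C > 0: 0.0047R* = 0.342, so R* = 72.8.
Substitute into dR/dt = 0: 0.359(1 - 72.8/247) = 0.0456C*.
The bracket is 0.705, giving C* = 0.253/0.0456 = 5.55.

R* ≈ 72.8, C* ≈ 5.55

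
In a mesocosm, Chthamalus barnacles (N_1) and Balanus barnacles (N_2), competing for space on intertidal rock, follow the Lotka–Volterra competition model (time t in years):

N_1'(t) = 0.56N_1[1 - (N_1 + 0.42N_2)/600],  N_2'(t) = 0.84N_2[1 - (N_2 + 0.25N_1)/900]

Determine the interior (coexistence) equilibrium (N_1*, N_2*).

Setting both brackets to zero gives the nullclines N_1 + 0.42N_2 = 600 and 0.25N_1 + N_2 = 900.
Substituting N_2 = 900 - 0.25N_1 into the first: N_1(1 - 0.42·0.25) = 600 - 0.42·900.
So N_1* = 222/0.895 = 248, and then N_2* = 900 - 0.25·248 = 838.

N_1* ≈ 248, N_2* ≈ 838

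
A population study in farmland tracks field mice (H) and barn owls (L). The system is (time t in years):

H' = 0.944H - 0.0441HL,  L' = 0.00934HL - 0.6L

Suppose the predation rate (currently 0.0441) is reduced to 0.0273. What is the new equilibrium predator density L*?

L* ≈ 34.6

At the interior fixed point, setting dH/dt = 0 with H > 0 fixes L* = (prey growth rate)/(HL coefficient) — independent of the other coefficients.
With the change, L* = 0.944/0.0273 = 34.6; it rises from 21.4.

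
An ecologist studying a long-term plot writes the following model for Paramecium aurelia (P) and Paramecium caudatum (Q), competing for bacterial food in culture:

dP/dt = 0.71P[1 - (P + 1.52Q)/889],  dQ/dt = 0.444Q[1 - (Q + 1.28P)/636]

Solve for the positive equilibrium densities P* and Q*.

P* ≈ 82.2, Q* ≈ 531

Setting both brackets to zero gives the nullclines P + 1.52Q = 889 and 1.28P + Q = 636.
Substituting Q = 636 - 1.28P into the first: P(1 - 1.52·1.28) = 889 - 1.52·636.
So P* = -77.7/-0.946 = 82.2, and then Q* = 636 - 1.28·82.2 = 531.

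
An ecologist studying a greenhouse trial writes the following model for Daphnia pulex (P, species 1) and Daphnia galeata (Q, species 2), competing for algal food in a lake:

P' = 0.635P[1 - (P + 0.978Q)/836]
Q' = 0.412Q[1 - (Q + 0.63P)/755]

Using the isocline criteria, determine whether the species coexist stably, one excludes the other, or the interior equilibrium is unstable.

stable coexistence

Compare the nullcline intercepts: K1/α12 = 836/0.978 = 855 > K2 = 755; K2/α21 = 755/0.63 = 1200 > K1 = 836.
Since both inequalities hold, each species can invade when rare, so the interior equilibrium is stable.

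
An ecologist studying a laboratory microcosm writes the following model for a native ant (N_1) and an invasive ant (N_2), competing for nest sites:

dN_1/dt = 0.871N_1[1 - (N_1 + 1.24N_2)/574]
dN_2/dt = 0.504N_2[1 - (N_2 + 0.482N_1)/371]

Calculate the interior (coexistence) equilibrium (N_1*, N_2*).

Setting both brackets to zero gives the nullclines N_1 + 1.24N_2 = 574 and 0.482N_1 + N_2 = 371.
Substituting N_2 = 371 - 0.482N_1 into the first: N_1(1 - 1.24·0.482) = 574 - 1.24·371.
So N_1* = 114/0.402 = 283, and then N_2* = 371 - 0.482·283 = 234.

N_1* ≈ 283, N_2* ≈ 234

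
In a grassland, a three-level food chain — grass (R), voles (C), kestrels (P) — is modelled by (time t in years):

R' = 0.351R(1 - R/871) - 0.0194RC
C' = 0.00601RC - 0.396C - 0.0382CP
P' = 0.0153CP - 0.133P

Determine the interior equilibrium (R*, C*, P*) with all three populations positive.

R* ≈ 453, C* ≈ 8.69, P* ≈ 60.8

From dP/dt = 0: 0.0153C* = 0.133, so C* = 8.69.
From dR/dt = 0: 0.351(1 - R*/871) = 0.0194·8.69, giving R* = 871·(1 - 0.48) = 453.
From dC/dt = 0: 0.00601·453 - 0.396 = 0.0382P*, so P* = 2.32/0.0382 = 60.8.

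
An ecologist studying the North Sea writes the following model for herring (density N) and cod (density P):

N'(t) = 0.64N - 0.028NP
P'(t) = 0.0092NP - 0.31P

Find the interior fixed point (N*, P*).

Set dP/dt = 0 with P > 0: 0.0092N - 0.31 = 0, so N* = 0.31/0.0092 = 33.7.
Set dN/dt = 0 with N > 0: 0.64 - 0.028P = 0, so P* = 0.64/0.028 = 22.9.

N* ≈ 33.7, P* ≈ 22.9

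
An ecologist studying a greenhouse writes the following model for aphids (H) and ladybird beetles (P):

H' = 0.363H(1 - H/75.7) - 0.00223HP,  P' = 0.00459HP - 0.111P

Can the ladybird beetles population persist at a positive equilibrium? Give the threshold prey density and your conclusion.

Threshold H = 24.2; K > 24.2, so yes, the predator persists.

The predator equation gives dP/dt > 0 only when H > 0.111/0.00459 = 24.2.
Without the predator, H → K = 75.7. Since 75.7 > 24.2, the predator can invade and persist.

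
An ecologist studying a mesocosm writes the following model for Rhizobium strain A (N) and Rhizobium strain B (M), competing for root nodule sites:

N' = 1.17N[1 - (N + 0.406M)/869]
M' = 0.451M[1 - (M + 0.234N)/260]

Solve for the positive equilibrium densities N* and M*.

N* ≈ 844, M* ≈ 62.6

Setting both brackets to zero gives the nullclines N + 0.406M = 869 and 0.234N + M = 260.
Substituting M = 260 - 0.234N into the first: N(1 - 0.406·0.234) = 869 - 0.406·260.
So N* = 763/0.905 = 844, and then M* = 260 - 0.234·844 = 62.6.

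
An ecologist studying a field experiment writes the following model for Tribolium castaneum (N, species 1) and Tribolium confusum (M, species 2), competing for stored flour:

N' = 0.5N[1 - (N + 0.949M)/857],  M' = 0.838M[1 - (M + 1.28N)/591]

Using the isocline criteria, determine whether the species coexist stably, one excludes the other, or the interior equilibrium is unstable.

species 1 excludes species 2

Compare the nullcline intercepts: K1/α12 = 857/0.949 = 903 > K2 = 591; K2/α21 = 591/1.28 = 462 < K1 = 857.
Since the inequalities point opposite ways, species 1 can invade but species 2 cannot.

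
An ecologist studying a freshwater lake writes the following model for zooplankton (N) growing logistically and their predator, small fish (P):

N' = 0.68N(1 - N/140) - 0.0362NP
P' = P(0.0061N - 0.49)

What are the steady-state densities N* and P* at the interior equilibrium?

N* ≈ 80.3, P* ≈ 8.01

From dP/dt = 0 with P > 0: 0.0061N* = 0.49, so N* = 80.3.
Substitute into dN/dt = 0: 0.68(1 - 80.3/140) = 0.0362P*.
The bracket is 0.426, giving P* = 0.29/0.0362 = 8.01.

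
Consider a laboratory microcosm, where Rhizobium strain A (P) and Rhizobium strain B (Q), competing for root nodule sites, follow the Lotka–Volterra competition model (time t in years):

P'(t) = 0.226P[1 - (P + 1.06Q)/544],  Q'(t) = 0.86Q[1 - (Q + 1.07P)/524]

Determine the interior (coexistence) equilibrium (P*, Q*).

P* ≈ 85.2, Q* ≈ 433

Setting both brackets to zero gives the nullclines P + 1.06Q = 544 and 1.07P + Q = 524.
Substituting Q = 524 - 1.07P into the first: P(1 - 1.06·1.07) = 544 - 1.06·524.
So P* = -11.4/-0.134 = 85.2, and then Q* = 524 - 1.07·85.2 = 433.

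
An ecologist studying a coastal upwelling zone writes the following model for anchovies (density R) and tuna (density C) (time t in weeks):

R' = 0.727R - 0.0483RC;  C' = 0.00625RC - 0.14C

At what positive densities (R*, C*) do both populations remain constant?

R* ≈ 22.4, C* ≈ 15.1

Set dC/dt = 0 with C > 0: 0.00625R - 0.14 = 0, so R* = 0.14/0.00625 = 22.4.
Set dR/dt = 0 with R > 0: 0.727 - 0.0483C = 0, so C* = 0.727/0.0483 = 15.1.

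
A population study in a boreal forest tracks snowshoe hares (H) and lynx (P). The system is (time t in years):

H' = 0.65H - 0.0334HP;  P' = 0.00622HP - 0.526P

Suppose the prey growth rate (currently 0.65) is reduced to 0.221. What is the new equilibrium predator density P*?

At the interior fixed point, setting dH/dt = 0 with H > 0 fixes P* = (prey growth rate)/(HP coefficient) — independent of the other coefficients.
With the change, P* = 0.221/0.0334 = 6.62; it falls from 19.5.

P* ≈ 6.62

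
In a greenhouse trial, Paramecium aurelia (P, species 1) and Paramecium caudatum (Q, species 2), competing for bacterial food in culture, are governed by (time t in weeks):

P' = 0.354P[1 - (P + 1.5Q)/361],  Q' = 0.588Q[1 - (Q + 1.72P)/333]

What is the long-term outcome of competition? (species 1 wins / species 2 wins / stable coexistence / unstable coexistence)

Compare the nullcline intercepts: K1/α12 = 361/1.5 = 241 < K2 = 333; K2/α21 = 333/1.72 = 194 < K1 = 361.
Since both are reversed, neither can invade when rare; the interior point is a saddle.

unstable coexistence (outcome depends on initial conditions)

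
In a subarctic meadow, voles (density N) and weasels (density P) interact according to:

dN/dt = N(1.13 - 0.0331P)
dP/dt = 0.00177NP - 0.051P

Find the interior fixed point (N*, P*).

N* ≈ 28.8, P* ≈ 34.1

Set dP/dt = 0 with P > 0: 0.00177N - 0.051 = 0, so N* = 0.051/0.00177 = 28.8.
Set dN/dt = 0 with N > 0: 1.13 - 0.0331P = 0, so P* = 1.13/0.0331 = 34.1.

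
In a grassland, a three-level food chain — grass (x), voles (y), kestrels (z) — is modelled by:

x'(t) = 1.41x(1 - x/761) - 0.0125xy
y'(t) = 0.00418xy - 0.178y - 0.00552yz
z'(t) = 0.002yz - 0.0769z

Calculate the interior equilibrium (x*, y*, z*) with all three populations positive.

x* ≈ 502, y* ≈ 38.4, z* ≈ 348

From dz/dt = 0: 0.002y* = 0.0769, so y* = 38.4.
From dx/dt = 0: 1.41(1 - x*/761) = 0.0125·38.4, giving x* = 761·(1 - 0.341) = 502.
From dy/dt = 0: 0.00418·502 - 0.178 = 0.00552z*, so z* = 1.92/0.00552 = 348.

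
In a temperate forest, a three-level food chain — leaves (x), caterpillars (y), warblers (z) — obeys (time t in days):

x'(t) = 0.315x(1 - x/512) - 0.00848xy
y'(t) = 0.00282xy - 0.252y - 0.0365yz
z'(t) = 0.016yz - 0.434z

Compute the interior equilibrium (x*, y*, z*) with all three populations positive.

x* ≈ 138, y* ≈ 27.1, z* ≈ 3.77

From dz/dt = 0: 0.016y* = 0.434, so y* = 27.1.
From dx/dt = 0: 0.315(1 - x*/512) = 0.00848·27.1, giving x* = 512·(1 - 0.73) = 138.
From dy/dt = 0: 0.00282·138 - 0.252 = 0.0365z*, so z* = 0.138/0.0365 = 3.77.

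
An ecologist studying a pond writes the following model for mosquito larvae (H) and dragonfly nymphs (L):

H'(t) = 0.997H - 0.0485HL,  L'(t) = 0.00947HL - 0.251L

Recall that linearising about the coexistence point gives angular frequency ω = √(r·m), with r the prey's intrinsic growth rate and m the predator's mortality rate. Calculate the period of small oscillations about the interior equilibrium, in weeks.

Here r = 0.997 and m = 0.251, so r·m = 0.25.
ω = √0.25 = 0.5 per week, hence T = 2π/ω ≈ 12.6 weeks.

T ≈ 12.6 weeks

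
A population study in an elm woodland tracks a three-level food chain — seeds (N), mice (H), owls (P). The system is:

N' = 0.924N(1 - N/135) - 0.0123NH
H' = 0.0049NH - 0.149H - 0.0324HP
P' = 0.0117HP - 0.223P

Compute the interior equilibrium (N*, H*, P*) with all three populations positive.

From dP/dt = 0: 0.0117H* = 0.223, so H* = 19.1.
From dN/dt = 0: 0.924(1 - N*/135) = 0.0123·19.1, giving N* = 135·(1 - 0.254) = 101.
From dH/dt = 0: 0.0049·101 - 0.149 = 0.0324P*, so P* = 0.345/0.0324 = 10.6.

N* ≈ 101, H* ≈ 19.1, P* ≈ 10.6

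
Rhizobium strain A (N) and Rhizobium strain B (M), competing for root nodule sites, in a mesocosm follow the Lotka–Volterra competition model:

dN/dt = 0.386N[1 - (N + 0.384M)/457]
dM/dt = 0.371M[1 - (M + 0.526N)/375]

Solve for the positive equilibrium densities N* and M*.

Setting both brackets to zero gives the nullclines N + 0.384M = 457 and 0.526N + M = 375.
Substituting M = 375 - 0.526N into the first: N(1 - 0.384·0.526) = 457 - 0.384·375.
So N* = 313/0.798 = 392, and then M* = 375 - 0.526·392 = 169.

N* ≈ 392, M* ≈ 169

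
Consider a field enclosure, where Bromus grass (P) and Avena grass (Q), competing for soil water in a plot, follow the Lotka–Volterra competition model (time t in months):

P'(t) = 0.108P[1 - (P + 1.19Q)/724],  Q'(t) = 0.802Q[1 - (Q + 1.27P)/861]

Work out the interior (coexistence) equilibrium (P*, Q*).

P* ≈ 588, Q* ≈ 114

Setting both brackets to zero gives the nullclines P + 1.19Q = 724 and 1.27P + Q = 861.
Substituting Q = 861 - 1.27P into the first: P(1 - 1.19·1.27) = 724 - 1.19·861.
So P* = -301/-0.511 = 588, and then Q* = 861 - 1.27·588 = 114.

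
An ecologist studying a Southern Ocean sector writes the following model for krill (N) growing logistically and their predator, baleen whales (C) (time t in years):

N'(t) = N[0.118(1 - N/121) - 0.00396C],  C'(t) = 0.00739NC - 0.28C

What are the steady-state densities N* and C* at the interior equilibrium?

From dC/dt = 0 with C > 0: 0.00739N* = 0.28, so N* = 37.9.
Substitute into dN/dt = 0: 0.118(1 - 37.9/121) = 0.00396C*.
The bracket is 0.687, giving C* = 0.0811/0.00396 = 20.5.

N* ≈ 37.9, C* ≈ 20.5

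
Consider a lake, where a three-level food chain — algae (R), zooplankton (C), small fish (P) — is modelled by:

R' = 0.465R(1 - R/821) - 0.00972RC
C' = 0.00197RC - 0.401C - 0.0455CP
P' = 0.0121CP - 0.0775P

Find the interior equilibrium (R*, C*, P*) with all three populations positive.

From dP/dt = 0: 0.0121C* = 0.0775, so C* = 6.4.
From dR/dt = 0: 0.465(1 - R*/821) = 0.00972·6.4, giving R* = 821·(1 - 0.134) = 711.
From dC/dt = 0: 0.00197·711 - 0.401 = 0.0455P*, so P* = 1/0.0455 = 22.

R* ≈ 711, C* ≈ 6.4, P* ≈ 22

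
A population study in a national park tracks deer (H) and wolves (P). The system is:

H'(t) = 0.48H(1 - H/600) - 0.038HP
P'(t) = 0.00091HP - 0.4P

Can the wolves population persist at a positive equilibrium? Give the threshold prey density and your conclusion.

Threshold H = 440; K > 440, so yes, the predator persists.

The predator equation gives dP/dt > 0 only when H > 0.4/0.00091 = 440.
Without the predator, H → K = 600. Since 600 > 440, the predator can invade and persist.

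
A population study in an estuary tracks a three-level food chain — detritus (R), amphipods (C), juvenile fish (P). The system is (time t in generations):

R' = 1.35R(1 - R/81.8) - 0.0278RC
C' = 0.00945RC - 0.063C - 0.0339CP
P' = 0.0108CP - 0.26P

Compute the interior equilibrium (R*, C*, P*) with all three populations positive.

From dP/dt = 0: 0.0108C* = 0.26, so C* = 24.1.
From dR/dt = 0: 1.35(1 - R*/81.8) = 0.0278·24.1, giving R* = 81.8·(1 - 0.496) = 41.2.
From dC/dt = 0: 0.00945·41.2 - 0.063 = 0.0339P*, so P* = 0.327/0.0339 = 9.64.

R* ≈ 41.2, C* ≈ 24.1, P* ≈ 9.64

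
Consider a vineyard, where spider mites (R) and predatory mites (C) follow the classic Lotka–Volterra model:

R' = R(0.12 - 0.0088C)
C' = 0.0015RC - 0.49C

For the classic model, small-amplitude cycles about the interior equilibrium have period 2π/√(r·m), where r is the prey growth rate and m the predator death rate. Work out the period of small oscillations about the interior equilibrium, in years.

T ≈ 25.9 years

Here r = 0.12 and m = 0.49, so r·m = 0.0588.
ω = √0.0588 = 0.242 per year, hence T = 2π/ω ≈ 25.9 years.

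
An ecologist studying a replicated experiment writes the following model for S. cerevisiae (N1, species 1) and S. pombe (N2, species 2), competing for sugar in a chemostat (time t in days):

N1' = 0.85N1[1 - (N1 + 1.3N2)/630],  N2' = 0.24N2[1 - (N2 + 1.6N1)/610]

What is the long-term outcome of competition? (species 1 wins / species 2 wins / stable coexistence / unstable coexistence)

unstable coexistence (outcome depends on initial conditions)

Compare the nullcline intercepts: K1/α12 = 630/1.3 = 485 < K2 = 610; K2/α21 = 610/1.6 = 381 < K1 = 630.
Since both are reversed, neither can invade when rare; the interior point is a saddle.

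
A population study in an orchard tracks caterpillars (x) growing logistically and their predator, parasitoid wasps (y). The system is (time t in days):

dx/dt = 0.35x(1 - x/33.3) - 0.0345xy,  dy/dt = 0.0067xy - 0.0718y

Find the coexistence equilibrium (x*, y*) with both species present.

From dy/dt = 0 with y > 0: 0.0067x* = 0.0718, so x* = 10.7.
Substitute into dx/dt = 0: 0.35(1 - 10.7/33.3) = 0.0345y*.
The bracket is 0.678, giving y* = 0.237/0.0345 = 6.88.

x* ≈ 10.7, y* ≈ 6.88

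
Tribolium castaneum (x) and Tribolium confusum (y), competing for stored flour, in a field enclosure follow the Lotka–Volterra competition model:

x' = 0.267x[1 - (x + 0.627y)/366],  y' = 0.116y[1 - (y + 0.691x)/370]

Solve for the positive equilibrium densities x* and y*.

Setting both brackets to zero gives the nullclines x + 0.627y = 366 and 0.691x + y = 370.
Substituting y = 370 - 0.691x into the first: x(1 - 0.627·0.691) = 366 - 0.627·370.
So x* = 134/0.567 = 236, and then y* = 370 - 0.691·236 = 207.

x* ≈ 236, y* ≈ 207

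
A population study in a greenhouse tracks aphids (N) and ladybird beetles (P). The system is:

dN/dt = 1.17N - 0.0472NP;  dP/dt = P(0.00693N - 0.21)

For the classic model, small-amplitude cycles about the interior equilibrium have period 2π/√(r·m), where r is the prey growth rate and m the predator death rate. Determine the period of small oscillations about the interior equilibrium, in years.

T ≈ 12.7 years

Here r = 1.17 and m = 0.21, so r·m = 0.246.
ω = √0.246 = 0.496 per year, hence T = 2π/ω ≈ 12.7 years.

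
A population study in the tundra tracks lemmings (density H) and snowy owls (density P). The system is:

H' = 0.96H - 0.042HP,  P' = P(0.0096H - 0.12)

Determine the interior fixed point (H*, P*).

Set dP/dt = 0 with P > 0: 0.0096H - 0.12 = 0, so H* = 0.12/0.0096 = 12.5.
Set dH/dt = 0 with H > 0: 0.96 - 0.042P = 0, so P* = 0.96/0.042 = 22.9.

H* ≈ 12.5, P* ≈ 22.9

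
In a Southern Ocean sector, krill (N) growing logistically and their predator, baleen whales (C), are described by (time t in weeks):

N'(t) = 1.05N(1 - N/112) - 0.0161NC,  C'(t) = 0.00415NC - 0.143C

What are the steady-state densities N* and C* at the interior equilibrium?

N* ≈ 34.5, C* ≈ 45.2

From dC/dt = 0 with C > 0: 0.00415N* = 0.143, so N* = 34.5.
Substitute into dN/dt = 0: 1.05(1 - 34.5/112) = 0.0161C*.
The bracket is 0.692, giving C* = 0.727/0.0161 = 45.2.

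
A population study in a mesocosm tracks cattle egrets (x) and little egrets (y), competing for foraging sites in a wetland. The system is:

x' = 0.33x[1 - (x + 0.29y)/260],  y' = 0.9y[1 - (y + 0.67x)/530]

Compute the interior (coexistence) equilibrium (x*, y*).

Setting both brackets to zero gives the nullclines x + 0.29y = 260 and 0.67x + y = 530.
Substituting y = 530 - 0.67x into the first: x(1 - 0.29·0.67) = 260 - 0.29·530.
So x* = 106/0.806 = 132, and then y* = 530 - 0.67·132 = 442.

x* ≈ 132, y* ≈ 442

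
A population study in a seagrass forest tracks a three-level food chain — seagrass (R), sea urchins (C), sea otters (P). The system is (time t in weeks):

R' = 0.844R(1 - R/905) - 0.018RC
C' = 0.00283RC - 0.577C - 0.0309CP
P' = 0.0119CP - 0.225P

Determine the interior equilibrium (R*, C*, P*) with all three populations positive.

R* ≈ 540, C* ≈ 18.9, P* ≈ 30.8

From dP/dt = 0: 0.0119C* = 0.225, so C* = 18.9.
From dR/dt = 0: 0.844(1 - R*/905) = 0.018·18.9, giving R* = 905·(1 - 0.403) = 540.
From dC/dt = 0: 0.00283·540 - 0.577 = 0.0309P*, so P* = 0.951/0.0309 = 30.8.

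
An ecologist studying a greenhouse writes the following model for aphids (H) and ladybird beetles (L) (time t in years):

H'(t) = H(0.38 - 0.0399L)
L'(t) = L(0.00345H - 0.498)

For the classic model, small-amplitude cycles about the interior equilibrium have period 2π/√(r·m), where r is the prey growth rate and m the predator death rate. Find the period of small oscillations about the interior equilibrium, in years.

T ≈ 14.4 years

Here r = 0.38 and m = 0.498, so r·m = 0.189.
ω = √0.189 = 0.435 per year, hence T = 2π/ω ≈ 14.4 years.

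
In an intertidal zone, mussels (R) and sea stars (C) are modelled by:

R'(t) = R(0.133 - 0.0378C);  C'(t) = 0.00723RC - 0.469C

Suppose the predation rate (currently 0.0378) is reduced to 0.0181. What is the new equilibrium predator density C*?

At the interior fixed point, setting dR/dt = 0 with R > 0 fixes C* = (prey growth rate)/(RC coefficient) — independent of the other coefficients.
With the change, C* = 0.133/0.0181 = 7.35; it rises from 3.52.

C* ≈ 7.35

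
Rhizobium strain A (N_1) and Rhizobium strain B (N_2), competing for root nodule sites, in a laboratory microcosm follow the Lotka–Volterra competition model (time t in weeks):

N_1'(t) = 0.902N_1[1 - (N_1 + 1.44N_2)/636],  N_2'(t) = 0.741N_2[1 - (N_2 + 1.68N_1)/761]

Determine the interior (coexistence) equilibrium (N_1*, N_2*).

Setting both brackets to zero gives the nullclines N_1 + 1.44N_2 = 636 and 1.68N_1 + N_2 = 761.
Substituting N_2 = 761 - 1.68N_1 into the first: N_1(1 - 1.44·1.68) = 636 - 1.44·761.
So N_1* = -460/-1.42 = 324, and then N_2* = 761 - 1.68·324 = 217.

N_1* ≈ 324, N_2* ≈ 217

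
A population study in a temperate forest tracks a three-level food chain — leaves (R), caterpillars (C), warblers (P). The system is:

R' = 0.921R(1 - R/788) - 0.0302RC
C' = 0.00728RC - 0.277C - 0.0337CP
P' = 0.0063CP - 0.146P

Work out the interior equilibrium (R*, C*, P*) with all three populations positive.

R* ≈ 189, C* ≈ 23.2, P* ≈ 32.7

From dP/dt = 0: 0.0063C* = 0.146, so C* = 23.2.
From dR/dt = 0: 0.921(1 - R*/788) = 0.0302·23.2, giving R* = 788·(1 - 0.76) = 189.
From dC/dt = 0: 0.00728·189 - 0.277 = 0.0337P*, so P* = 1.1/0.0337 = 32.7.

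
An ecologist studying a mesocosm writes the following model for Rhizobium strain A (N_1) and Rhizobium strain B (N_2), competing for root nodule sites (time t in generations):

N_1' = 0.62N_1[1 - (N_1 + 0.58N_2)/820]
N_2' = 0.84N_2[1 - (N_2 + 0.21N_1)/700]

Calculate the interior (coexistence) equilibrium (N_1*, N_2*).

N_1* ≈ 471, N_2* ≈ 601

Setting both brackets to zero gives the nullclines N_1 + 0.58N_2 = 820 and 0.21N_1 + N_2 = 700.
Substituting N_2 = 700 - 0.21N_1 into the first: N_1(1 - 0.58·0.21) = 820 - 0.58·700.
So N_1* = 414/0.878 = 471, and then N_2* = 700 - 0.21·471 = 601.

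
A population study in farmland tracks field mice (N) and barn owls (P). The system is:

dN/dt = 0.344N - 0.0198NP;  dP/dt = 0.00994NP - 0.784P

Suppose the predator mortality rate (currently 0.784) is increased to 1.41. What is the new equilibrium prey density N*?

N* ≈ 142

At the interior fixed point, setting dP/dt = 0 with P > 0 fixes N* = (predator death rate)/(NP coefficient) — independent of the other coefficients.
With the change, N* = 1.41/0.00994 = 142; it rises from 78.9.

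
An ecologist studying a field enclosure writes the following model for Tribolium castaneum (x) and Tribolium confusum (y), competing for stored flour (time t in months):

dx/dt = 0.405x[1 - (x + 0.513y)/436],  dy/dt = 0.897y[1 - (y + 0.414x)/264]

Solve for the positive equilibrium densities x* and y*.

x* ≈ 382, y* ≈ 106

Setting both brackets to zero gives the nullclines x + 0.513y = 436 and 0.414x + y = 264.
Substituting y = 264 - 0.414x into the first: x(1 - 0.513·0.414) = 436 - 0.513·264.
So x* = 301/0.788 = 382, and then y* = 264 - 0.414·382 = 106.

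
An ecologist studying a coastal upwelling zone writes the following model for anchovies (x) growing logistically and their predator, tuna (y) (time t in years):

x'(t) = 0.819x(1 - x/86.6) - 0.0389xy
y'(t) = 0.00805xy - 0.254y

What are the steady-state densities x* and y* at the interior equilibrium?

x* ≈ 31.6, y* ≈ 13.4

From dy/dt = 0 with y > 0: 0.00805x* = 0.254, so x* = 31.6.
Substitute into dx/dt = 0: 0.819(1 - 31.6/86.6) = 0.0389y*.
The bracket is 0.636, giving y* = 0.521/0.0389 = 13.4.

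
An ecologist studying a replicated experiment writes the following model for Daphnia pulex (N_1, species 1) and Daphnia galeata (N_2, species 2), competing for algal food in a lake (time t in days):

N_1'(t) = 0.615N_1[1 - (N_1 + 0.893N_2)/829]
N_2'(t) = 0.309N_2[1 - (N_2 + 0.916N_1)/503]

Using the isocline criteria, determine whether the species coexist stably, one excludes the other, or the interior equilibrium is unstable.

species 1 excludes species 2

Compare the nullcline intercepts: K1/α12 = 829/0.893 = 928 > K2 = 503; K2/α21 = 503/0.916 = 549 < K1 = 829.
Since the inequalities point opposite ways, species 1 can invade but species 2 cannot.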